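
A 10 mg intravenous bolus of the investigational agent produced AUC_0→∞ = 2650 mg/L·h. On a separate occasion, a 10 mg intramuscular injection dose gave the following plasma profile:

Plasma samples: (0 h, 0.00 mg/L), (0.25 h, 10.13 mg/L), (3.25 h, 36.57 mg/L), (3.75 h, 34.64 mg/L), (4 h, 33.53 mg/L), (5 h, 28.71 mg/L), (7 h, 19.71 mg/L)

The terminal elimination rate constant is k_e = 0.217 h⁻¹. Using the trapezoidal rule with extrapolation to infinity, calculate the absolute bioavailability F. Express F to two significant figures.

Trapezoidal AUC_0→7 (intramuscular injection):
  [0→0.25]: (0.00+10.13)/2 × 0.25 = 1.26625
  [0.25→3.25]: (10.13+36.57)/2 × 3 = 70.05
  [3.25→3.75]: (36.57+34.64)/2 × 0.5 = 17.8025
  [3.75→4]: (34.64+33.53)/2 × 0.25 = 8.52125
  [4→5]: (33.53+28.71)/2 × 1 = 31.12
  [5→7]: (28.71+19.71)/2 × 2 = 48.42
  Sum = 177.18 mg/L·h
Tail: C_last/k_e = 19.71/0.217 = 90.829
AUC_0→∞ (intramuscular injection) = 177.18 + 90.829 = 268.009 mg/L·h
F = (AUC_ev/D_ev)/(AUC_iv/D_iv) = (268.009/10)/(2650/10) = 26.8009/265 = 0.1011

F = 0.10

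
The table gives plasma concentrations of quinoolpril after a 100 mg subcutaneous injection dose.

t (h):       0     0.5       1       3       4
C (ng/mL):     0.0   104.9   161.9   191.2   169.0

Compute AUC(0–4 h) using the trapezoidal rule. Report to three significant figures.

Trapezoidal AUC_0→4:
  [0→0.5]: (0.0+104.9)/2 × 0.5 = 26.225
  [0.5→1]: (104.9+161.9)/2 × 0.5 = 66.7
  [1→3]: (161.9+191.2)/2 × 2 = 353.1
  [3→4]: (191.2+169.0)/2 × 1 = 180.1
  Sum = 626.125 ng/mL·h

AUC = 626 ng/mL·h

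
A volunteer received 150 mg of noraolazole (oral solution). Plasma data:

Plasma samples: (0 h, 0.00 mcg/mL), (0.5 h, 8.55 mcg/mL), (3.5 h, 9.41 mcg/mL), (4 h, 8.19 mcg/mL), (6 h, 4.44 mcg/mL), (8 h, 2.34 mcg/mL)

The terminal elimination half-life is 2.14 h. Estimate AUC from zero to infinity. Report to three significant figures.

AUC = 60.1 mcg/mL·h

Trapezoidal AUC_0→8:
  [0→0.5]: (0.00+8.55)/2 × 0.5 = 2.1375
  [0.5→3.5]: (8.55+9.41)/2 × 3 = 26.94
  [3.5→4]: (9.41+8.19)/2 × 0.5 = 4.4
  [4→6]: (8.19+4.44)/2 × 2 = 12.63
  [6→8]: (4.44+2.34)/2 × 2 = 6.78
  Sum = 52.8875 mcg/mL·h
k_e = ln2 / t½ = 0.693147 / 2.14 = 0.3239 h^-1
Extrapolated tail: C_last / k_e = 2.34 / 0.3239 = 7.224
AUC_0→∞ = 52.8875 + 7.224 = 60.1115 mcg/mL·h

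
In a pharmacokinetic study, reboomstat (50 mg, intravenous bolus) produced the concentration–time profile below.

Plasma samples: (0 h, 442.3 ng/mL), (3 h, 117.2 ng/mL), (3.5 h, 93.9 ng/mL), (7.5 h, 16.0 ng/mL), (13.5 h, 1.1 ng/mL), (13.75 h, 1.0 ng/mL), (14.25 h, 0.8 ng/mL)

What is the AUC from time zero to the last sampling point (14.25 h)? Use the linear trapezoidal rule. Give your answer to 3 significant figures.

Trapezoidal AUC_0→14.25:
  [0→3]: (442.3+117.2)/2 × 3 = 839.25
  [3→3.5]: (117.2+93.9)/2 × 0.5 = 52.775
  [3.5→7.5]: (93.9+16.0)/2 × 4 = 219.8
  [7.5→13.5]: (16.0+1.1)/2 × 6 = 51.3
  [13.5→13.75]: (1.1+1.0)/2 × 0.25 = 0.2625
  [13.75→14.25]: (1.0+0.8)/2 × 0.5 = 0.45
  Sum = 1163.8375 ng/mL·h

AUC = 1160 ng/mL·h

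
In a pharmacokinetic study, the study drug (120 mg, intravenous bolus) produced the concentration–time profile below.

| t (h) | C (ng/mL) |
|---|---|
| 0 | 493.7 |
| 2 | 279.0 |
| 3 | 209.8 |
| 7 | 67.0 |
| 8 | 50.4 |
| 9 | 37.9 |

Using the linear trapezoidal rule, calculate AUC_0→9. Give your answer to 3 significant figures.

Trapezoidal AUC_0→9:
  [0→2]: (493.7+279.0)/2 × 2 = 772.7
  [2→3]: (279.0+209.8)/2 × 1 = 244.4
  [3→7]: (209.8+67.0)/2 × 4 = 553.6
  [7→8]: (67.0+50.4)/2 × 1 = 58.7
  [8→9]: (50.4+37.9)/2 × 1 = 44.15
  Sum = 1673.55 ng/mL·h

AUC = 1670 ng/mL·h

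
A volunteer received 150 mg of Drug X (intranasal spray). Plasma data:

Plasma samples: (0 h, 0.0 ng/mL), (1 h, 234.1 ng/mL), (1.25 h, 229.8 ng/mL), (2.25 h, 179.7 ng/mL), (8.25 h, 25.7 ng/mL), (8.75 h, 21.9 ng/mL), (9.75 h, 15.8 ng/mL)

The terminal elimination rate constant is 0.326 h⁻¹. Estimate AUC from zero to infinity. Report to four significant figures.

AUC = 1075 ng/mL·h

Trapezoidal AUC_0→9.75:
  [0→1]: (0.0+234.1)/2 × 1 = 117.05
  [1→1.25]: (234.1+229.8)/2 × 0.25 = 57.9875
  [1.25→2.25]: (229.8+179.7)/2 × 1 = 204.75
  [2.25→8.25]: (179.7+25.7)/2 × 6 = 616.2
  [8.25→8.75]: (25.7+21.9)/2 × 0.5 = 11.9
  [8.75→9.75]: (21.9+15.8)/2 × 1 = 18.85
  Sum = 1026.7375 ng/mL·h
Extrapolated tail: C_last / k_e = 15.8 / 0.326 = 48.466
AUC_0→∞ = 1026.7375 + 48.466 = 1075.2035 ng/mL·h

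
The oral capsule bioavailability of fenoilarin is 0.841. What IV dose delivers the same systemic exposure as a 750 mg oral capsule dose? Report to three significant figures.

Systemic exposure from an extravascular dose = F × D_ev, so the equivalent IV dose is F × D_ev.
D_iv = F × D_ev = 0.841 × 750 = 630.75 mg

D_iv = 631 mg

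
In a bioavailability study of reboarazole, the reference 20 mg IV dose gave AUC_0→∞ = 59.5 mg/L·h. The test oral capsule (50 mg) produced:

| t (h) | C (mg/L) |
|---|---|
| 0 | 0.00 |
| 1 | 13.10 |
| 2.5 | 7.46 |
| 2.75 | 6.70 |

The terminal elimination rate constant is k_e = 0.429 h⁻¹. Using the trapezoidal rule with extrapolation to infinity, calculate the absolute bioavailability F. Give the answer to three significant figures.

F = 0.265

Trapezoidal AUC_0→2.75 (oral capsule):
  [0→1]: (0.00+13.10)/2 × 1 = 6.55
  [1→2.5]: (13.10+7.46)/2 × 1.5 = 15.42
  [2.5→2.75]: (7.46+6.70)/2 × 0.25 = 1.77
  Sum = 23.74 mg/L·h
Tail: C_last/k_e = 6.70/0.429 = 15.618
AUC_0→∞ (oral capsule) = 23.74 + 15.618 = 39.358 mg/L·h
F = (AUC_ev/D_ev)/(AUC_iv/D_iv) = (39.358/50)/(59.5/20) = 0.78716/2.975 = 0.2646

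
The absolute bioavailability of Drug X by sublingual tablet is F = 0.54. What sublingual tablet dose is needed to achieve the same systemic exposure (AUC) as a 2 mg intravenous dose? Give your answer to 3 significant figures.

D_sublingual = 3.70 mg

For equal systemic exposure: F × D_ev = D_iv
D_ev = D_iv / F = 2 / 0.54 = 3.7037 mg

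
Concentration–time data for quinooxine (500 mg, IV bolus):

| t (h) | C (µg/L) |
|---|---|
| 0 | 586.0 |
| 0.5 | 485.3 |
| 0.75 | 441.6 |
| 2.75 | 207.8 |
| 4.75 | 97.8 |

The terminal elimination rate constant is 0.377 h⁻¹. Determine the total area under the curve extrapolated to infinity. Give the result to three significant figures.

Trapezoidal AUC_0→4.75:
  [0→0.5]: (586.0+485.3)/2 × 0.5 = 267.825
  [0.5→0.75]: (485.3+441.6)/2 × 0.25 = 115.8625
  [0.75→2.75]: (441.6+207.8)/2 × 2 = 649.4
  [2.75→4.75]: (207.8+97.8)/2 × 2 = 305.6
  Sum = 1338.6875 µg/L·h
Extrapolated tail: C_last / k_e = 97.8 / 0.377 = 259.416
AUC_0→∞ = 1338.6875 + 259.416 = 1598.1035 µg/L·h

AUC = 1600 µg/L·h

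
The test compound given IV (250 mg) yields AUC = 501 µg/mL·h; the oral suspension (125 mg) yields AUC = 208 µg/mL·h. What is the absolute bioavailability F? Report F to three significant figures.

F = (AUC_ev / D_ev) / (AUC_iv / D_iv)
  = (208/125) / (501/250)
  = 1.664 / 2.004 = 0.8303

F = 0.830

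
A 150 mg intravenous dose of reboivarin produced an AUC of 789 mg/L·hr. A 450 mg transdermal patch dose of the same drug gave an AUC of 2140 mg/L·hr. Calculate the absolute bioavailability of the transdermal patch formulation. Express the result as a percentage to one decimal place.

F = (AUC_ev / D_ev) / (AUC_iv / D_iv)
  = (2140/450) / (789/150)
  = 4.75556 / 5.26 = 0.9041
  = 90.41%

F = 90.4%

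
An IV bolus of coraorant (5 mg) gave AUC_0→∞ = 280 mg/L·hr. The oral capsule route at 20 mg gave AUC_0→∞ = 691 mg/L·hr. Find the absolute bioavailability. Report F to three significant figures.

F = (AUC_ev / D_ev) / (AUC_iv / D_iv)
  = (691/20) / (280/5)
  = 34.55 / 56 = 0.6170

F = 0.617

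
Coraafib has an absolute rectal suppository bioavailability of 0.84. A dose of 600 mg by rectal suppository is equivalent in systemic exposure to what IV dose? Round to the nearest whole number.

D_iv = 504 mg

Systemic exposure from an extravascular dose = F × D_ev, so the equivalent IV dose is F × D_ev.
D_iv = F × D_ev = 0.84 × 600 = 504 mg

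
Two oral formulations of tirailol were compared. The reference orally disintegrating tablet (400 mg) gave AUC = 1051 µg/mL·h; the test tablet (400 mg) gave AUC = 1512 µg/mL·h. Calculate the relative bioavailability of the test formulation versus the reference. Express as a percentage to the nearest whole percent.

F_rel = (AUC_test/D_test) / (AUC_ref/D_ref)
      = (1512/400) / (1051/400)
      = 3.78 / 2.6275 = 1.4386 = 143.86%

F_rel = 144%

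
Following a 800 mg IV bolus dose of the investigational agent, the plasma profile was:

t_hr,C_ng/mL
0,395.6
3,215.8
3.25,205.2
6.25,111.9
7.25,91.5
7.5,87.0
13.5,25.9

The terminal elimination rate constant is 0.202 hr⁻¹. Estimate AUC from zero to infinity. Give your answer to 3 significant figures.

AUC = 2040 ng/mL·hr

Trapezoidal AUC_0→13.5:
  [0→3]: (395.6+215.8)/2 × 3 = 917.1
  [3→3.25]: (215.8+205.2)/2 × 0.25 = 52.625
  [3.25→6.25]: (205.2+111.9)/2 × 3 = 475.65
  [6.25→7.25]: (111.9+91.5)/2 × 1 = 101.7
  [7.25→7.5]: (91.5+87.0)/2 × 0.25 = 22.3125
  [7.5→13.5]: (87.0+25.9)/2 × 6 = 338.7
  Sum = 1908.0875 ng/mL·hr
Extrapolated tail: C_last / k_e = 25.9 / 0.202 = 128.218
AUC_0→∞ = 1908.0875 + 128.218 = 2036.3055 ng/mL·hr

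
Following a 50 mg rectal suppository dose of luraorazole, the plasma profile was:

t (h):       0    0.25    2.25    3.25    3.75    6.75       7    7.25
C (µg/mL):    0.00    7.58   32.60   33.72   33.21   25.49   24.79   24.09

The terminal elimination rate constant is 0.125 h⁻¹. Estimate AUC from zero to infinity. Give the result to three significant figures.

Trapezoidal AUC_0→7.25:
  [0→0.25]: (0.00+7.58)/2 × 0.25 = 0.9475
  [0.25→2.25]: (7.58+32.60)/2 × 2 = 40.18
  [2.25→3.25]: (32.60+33.72)/2 × 1 = 33.16
  [3.25→3.75]: (33.72+33.21)/2 × 0.5 = 16.7325
  [3.75→6.75]: (33.21+25.49)/2 × 3 = 88.05
  [6.75→7]: (25.49+24.79)/2 × 0.25 = 6.285
  [7→7.25]: (24.79+24.09)/2 × 0.25 = 6.11
  Sum = 191.465 µg/mL·h
Extrapolated tail: C_last / k_e = 24.09 / 0.125 = 192.720
AUC_0→∞ = 191.465 + 192.720 = 384.185 µg/mL·h

AUC = 384 µg/mL·h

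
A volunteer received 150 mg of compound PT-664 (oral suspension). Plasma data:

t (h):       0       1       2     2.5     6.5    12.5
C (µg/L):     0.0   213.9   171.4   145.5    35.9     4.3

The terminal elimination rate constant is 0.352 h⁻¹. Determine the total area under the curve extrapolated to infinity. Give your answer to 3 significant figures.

Trapezoidal AUC_0→12.5:
  [0→1]: (0.0+213.9)/2 × 1 = 106.95
  [1→2]: (213.9+171.4)/2 × 1 = 192.65
  [2→2.5]: (171.4+145.5)/2 × 0.5 = 79.225
  [2.5→6.5]: (145.5+35.9)/2 × 4 = 362.8
  [6.5→12.5]: (35.9+4.3)/2 × 6 = 120.6
  Sum = 862.225 µg/L·h
Extrapolated tail: C_last / k_e = 4.3 / 0.352 = 12.216
AUC_0→∞ = 862.225 + 12.216 = 874.441 µg/L·h

AUC = 874 µg/L·h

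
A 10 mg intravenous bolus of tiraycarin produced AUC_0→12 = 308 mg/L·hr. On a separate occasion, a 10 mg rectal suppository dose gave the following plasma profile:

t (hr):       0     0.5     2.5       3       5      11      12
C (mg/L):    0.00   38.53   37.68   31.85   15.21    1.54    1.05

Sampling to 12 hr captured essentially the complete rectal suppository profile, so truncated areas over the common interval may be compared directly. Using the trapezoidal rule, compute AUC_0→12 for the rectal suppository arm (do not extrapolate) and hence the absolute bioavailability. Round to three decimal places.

Trapezoidal AUC_0→12 (rectal suppository):
  [0→0.5]: (0.00+38.53)/2 × 0.5 = 9.6325
  [0.5→2.5]: (38.53+37.68)/2 × 2 = 76.21
  [2.5→3]: (37.68+31.85)/2 × 0.5 = 17.3825
  [3→5]: (31.85+15.21)/2 × 2 = 47.06
  [5→11]: (15.21+1.54)/2 × 6 = 50.25
  [11→12]: (1.54+1.05)/2 × 1 = 1.295
  Sum = 201.83 mg/L·hr
F = (AUC_ev/D_ev)/(AUC_iv/D_iv) = (201.83/10)/(308/10) = 20.183/30.8 = 0.6553

F = 0.655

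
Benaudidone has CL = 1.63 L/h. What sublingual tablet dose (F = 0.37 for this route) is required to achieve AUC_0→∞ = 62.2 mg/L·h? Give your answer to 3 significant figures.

Dose = CL × AUC_0→∞ / F
     = 1.63 × 62.2 / 0.37 = 274.016 mg

Dose = 274 mg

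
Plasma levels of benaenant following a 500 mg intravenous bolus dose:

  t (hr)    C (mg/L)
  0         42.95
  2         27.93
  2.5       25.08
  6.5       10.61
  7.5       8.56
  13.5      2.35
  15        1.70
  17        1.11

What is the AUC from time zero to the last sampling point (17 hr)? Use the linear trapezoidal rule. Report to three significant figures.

AUC = 204 mg/L·hr

Trapezoidal AUC_0→17:
  [0→2]: (42.95+27.93)/2 × 2 = 70.88
  [2→2.5]: (27.93+25.08)/2 × 0.5 = 13.2525
  [2.5→6.5]: (25.08+10.61)/2 × 4 = 71.38
  [6.5→7.5]: (10.61+8.56)/2 × 1 = 9.585
  [7.5→13.5]: (8.56+2.35)/2 × 6 = 32.73
  [13.5→15]: (2.35+1.70)/2 × 1.5 = 3.0375
  [15→17]: (1.70+1.11)/2 × 2 = 2.81
  Sum = 203.675 mg/L·hr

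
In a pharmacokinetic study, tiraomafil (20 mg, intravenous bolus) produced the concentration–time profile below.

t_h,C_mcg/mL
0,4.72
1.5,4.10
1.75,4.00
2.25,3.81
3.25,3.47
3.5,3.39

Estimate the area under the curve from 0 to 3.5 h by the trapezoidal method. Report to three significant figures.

Trapezoidal AUC_0→3.5:
  [0→1.5]: (4.72+4.10)/2 × 1.5 = 6.615
  [1.5→1.75]: (4.10+4.00)/2 × 0.25 = 1.0125
  [1.75→2.25]: (4.00+3.81)/2 × 0.5 = 1.9525
  [2.25→3.25]: (3.81+3.47)/2 × 1 = 3.64
  [3.25→3.5]: (3.47+3.39)/2 × 0.25 = 0.8575
  Sum = 14.0775 mcg/mL·h

AUC = 14.1 mcg/mL·h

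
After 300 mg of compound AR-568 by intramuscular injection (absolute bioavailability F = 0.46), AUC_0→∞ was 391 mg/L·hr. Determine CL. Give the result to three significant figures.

CL = F × Dose / AUC_0→∞
   = 0.46 × 300 / 391 = 0.352941 L/hr

CL = 0.353 L/hr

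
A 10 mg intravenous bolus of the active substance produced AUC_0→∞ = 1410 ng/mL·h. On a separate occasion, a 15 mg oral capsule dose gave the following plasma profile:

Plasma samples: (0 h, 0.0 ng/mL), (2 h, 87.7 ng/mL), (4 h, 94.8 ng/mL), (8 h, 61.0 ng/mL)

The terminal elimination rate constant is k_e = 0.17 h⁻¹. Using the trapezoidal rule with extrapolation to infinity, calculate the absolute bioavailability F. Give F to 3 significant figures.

F = 0.445

Trapezoidal AUC_0→8 (oral capsule):
  [0→2]: (0.0+87.7)/2 × 2 = 87.7
  [2→4]: (87.7+94.8)/2 × 2 = 182.5
  [4→8]: (94.8+61.0)/2 × 4 = 311.6
  Sum = 581.8 ng/mL·h
Tail: C_last/k_e = 61.0/0.17 = 358.824
AUC_0→∞ (oral capsule) = 581.8 + 358.824 = 940.624 ng/mL·h
F = (AUC_ev/D_ev)/(AUC_iv/D_iv) = (940.624/15)/(1410/10) = 62.7083/141 = 0.4447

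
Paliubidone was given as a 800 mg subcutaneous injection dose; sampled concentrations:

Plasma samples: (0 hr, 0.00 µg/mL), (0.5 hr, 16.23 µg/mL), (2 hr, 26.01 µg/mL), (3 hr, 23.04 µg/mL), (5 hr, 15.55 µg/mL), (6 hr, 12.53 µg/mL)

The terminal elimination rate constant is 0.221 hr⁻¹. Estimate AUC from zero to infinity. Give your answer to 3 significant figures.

AUC = 170 µg/mL·hr

Trapezoidal AUC_0→6:
  [0→0.5]: (0.00+16.23)/2 × 0.5 = 4.0575
  [0.5→2]: (16.23+26.01)/2 × 1.5 = 31.68
  [2→3]: (26.01+23.04)/2 × 1 = 24.525
  [3→5]: (23.04+15.55)/2 × 2 = 38.59
  [5→6]: (15.55+12.53)/2 × 1 = 14.04
  Sum = 112.8925 µg/mL·hr
Extrapolated tail: C_last / k_e = 12.53 / 0.221 = 56.697
AUC_0→∞ = 112.8925 + 56.697 = 169.5895 µg/mL·hr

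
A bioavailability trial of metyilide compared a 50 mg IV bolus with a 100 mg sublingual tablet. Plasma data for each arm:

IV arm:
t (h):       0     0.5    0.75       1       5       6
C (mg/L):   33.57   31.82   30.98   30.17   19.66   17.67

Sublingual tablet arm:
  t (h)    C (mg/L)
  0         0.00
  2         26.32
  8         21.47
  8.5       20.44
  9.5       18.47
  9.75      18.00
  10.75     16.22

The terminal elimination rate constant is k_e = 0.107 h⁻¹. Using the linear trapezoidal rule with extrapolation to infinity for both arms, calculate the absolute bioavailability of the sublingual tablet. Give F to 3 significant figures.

F = 0.591

Trapezoidal AUC_0→6 (IV):
  [0→0.5]: (33.57+31.82)/2 × 0.5 = 16.3475
  [0.5→0.75]: (31.82+30.98)/2 × 0.25 = 7.85
  [0.75→1]: (30.98+30.17)/2 × 0.25 = 7.64375
  [1→5]: (30.17+19.66)/2 × 4 = 99.66
  [5→6]: (19.66+17.67)/2 × 1 = 18.665
  Sum = 150.16625 mg/L·h
IV tail: 17.67/0.107 = 165.140; AUC_iv,0→∞ = 150.16625 + 165.140 = 315.30625 mg/L·h
Trapezoidal AUC_0→10.75 (sublingual tablet):
  [0→2]: (0.00+26.32)/2 × 2 = 26.32
  [2→8]: (26.32+21.47)/2 × 6 = 143.37
  [8→8.5]: (21.47+20.44)/2 × 0.5 = 10.4775
  [8.5→9.5]: (20.44+18.47)/2 × 1 = 19.455
  [9.5→9.75]: (18.47+18.00)/2 × 0.25 = 4.55875
  [9.75→10.75]: (18.00+16.22)/2 × 1 = 17.11
  Sum = 221.29125 mg/L·h
sublingual tablet tail: 16.22/0.107 = 151.589; AUC_ev,0→∞ = 221.29125 + 151.589 = 372.88025 mg/L·h
F = (AUC_ev/D_ev)/(AUC_iv/D_iv) = (372.88025/100)/(315.30625/50) = 3.7288025/6.306125 = 0.5913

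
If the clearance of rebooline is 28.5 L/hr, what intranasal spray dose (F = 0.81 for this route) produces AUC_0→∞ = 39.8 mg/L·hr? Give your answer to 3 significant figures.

Dose = CL × AUC_0→∞ / F
     = 28.5 × 39.8 / 0.81 = 1400.37 mg

Dose = 1400 mg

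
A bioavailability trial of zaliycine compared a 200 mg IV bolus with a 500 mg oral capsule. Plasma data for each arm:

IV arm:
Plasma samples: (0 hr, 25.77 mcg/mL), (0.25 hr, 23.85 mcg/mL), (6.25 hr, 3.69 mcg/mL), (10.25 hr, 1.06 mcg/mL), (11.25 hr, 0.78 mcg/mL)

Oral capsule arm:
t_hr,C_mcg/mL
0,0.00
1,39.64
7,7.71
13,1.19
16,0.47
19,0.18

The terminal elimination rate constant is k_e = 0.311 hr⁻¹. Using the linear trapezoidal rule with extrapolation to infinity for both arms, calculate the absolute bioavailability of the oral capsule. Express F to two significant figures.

Trapezoidal AUC_0→11.25 (IV):
  [0→0.25]: (25.77+23.85)/2 × 0.25 = 6.2025
  [0.25→6.25]: (23.85+3.69)/2 × 6 = 82.62
  [6.25→10.25]: (3.69+1.06)/2 × 4 = 9.5
  [10.25→11.25]: (1.06+0.78)/2 × 1 = 0.92
  Sum = 99.2425 mcg/mL·hr
IV tail: 0.78/0.311 = 2.508; AUC_iv,0→∞ = 99.2425 + 2.508 = 101.7505 mcg/mL·hr
Trapezoidal AUC_0→19 (oral capsule):
  [0→1]: (0.00+39.64)/2 × 1 = 19.82
  [1→7]: (39.64+7.71)/2 × 6 = 142.05
  [7→13]: (7.71+1.19)/2 × 6 = 26.7
  [13→16]: (1.19+0.47)/2 × 3 = 2.49
  [16→19]: (0.47+0.18)/2 × 3 = 0.975
  Sum = 192.035 mcg/mL·hr
oral capsule tail: 0.18/0.311 = 0.579; AUC_ev,0→∞ = 192.035 + 0.579 = 192.614 mcg/mL·hr
F = (AUC_ev/D_ev)/(AUC_iv/D_iv) = (192.614/500)/(101.7505/200) = 0.385228/0.5087525 = 0.7572

F = 0.76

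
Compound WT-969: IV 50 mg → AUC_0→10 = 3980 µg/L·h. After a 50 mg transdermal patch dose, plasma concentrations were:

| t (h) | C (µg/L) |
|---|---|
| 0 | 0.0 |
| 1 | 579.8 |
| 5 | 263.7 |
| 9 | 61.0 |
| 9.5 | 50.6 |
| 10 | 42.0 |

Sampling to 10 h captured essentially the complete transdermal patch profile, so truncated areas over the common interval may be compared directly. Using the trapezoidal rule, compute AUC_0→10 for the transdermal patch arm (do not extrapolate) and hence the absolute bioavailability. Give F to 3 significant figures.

Trapezoidal AUC_0→10 (transdermal patch):
  [0→1]: (0.0+579.8)/2 × 1 = 289.9
  [1→5]: (579.8+263.7)/2 × 4 = 1687.0
  [5→9]: (263.7+61.0)/2 × 4 = 649.4
  [9→9.5]: (61.0+50.6)/2 × 0.5 = 27.9
  [9.5→10]: (50.6+42.0)/2 × 0.5 = 23.15
  Sum = 2677.35 µg/L·h
F = (AUC_ev/D_ev)/(AUC_iv/D_iv) = (2677.35/50)/(3980/50) = 53.547/79.6 = 0.6727

F = 0.673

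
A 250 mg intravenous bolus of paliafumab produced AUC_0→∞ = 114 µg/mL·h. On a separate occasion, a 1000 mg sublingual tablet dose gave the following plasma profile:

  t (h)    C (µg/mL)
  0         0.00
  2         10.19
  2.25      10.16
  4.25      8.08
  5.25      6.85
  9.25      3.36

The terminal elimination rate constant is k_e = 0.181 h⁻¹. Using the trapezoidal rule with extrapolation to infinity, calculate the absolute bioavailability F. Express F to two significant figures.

F = 0.17

Trapezoidal AUC_0→9.25 (sublingual tablet):
  [0→2]: (0.00+10.19)/2 × 2 = 10.19
  [2→2.25]: (10.19+10.16)/2 × 0.25 = 2.54375
  [2.25→4.25]: (10.16+8.08)/2 × 2 = 18.24
  [4.25→5.25]: (8.08+6.85)/2 × 1 = 7.465
  [5.25→9.25]: (6.85+3.36)/2 × 4 = 20.42
  Sum = 58.85875 µg/mL·h
Tail: C_last/k_e = 3.36/0.181 = 18.564
AUC_0→∞ (sublingual tablet) = 58.85875 + 18.564 = 77.42275 µg/mL·h
F = (AUC_ev/D_ev)/(AUC_iv/D_iv) = (77.42275/1000)/(114/250) = 0.07742275/0.456 = 0.1698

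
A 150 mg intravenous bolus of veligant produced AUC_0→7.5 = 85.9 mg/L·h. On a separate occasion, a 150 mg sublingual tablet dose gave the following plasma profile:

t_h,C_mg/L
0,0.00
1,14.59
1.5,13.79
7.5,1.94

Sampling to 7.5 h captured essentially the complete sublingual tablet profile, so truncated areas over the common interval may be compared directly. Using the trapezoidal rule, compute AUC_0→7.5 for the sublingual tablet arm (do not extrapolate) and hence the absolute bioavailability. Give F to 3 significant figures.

Trapezoidal AUC_0→7.5 (sublingual tablet):
  [0→1]: (0.00+14.59)/2 × 1 = 7.295
  [1→1.5]: (14.59+13.79)/2 × 0.5 = 7.095
  [1.5→7.5]: (13.79+1.94)/2 × 6 = 47.19
  Sum = 61.58 mg/L·h
F = (AUC_ev/D_ev)/(AUC_iv/D_iv) = (61.58/150)/(85.9/150) = 0.410533/0.572667 = 0.7169

F = 0.717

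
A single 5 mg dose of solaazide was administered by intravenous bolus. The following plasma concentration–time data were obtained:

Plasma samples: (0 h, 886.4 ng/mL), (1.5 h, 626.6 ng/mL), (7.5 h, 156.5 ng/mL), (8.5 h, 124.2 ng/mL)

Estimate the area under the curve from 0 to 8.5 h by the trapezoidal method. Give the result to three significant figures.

Trapezoidal AUC_0→8.5:
  [0→1.5]: (886.4+626.6)/2 × 1.5 = 1134.75
  [1.5→7.5]: (626.6+156.5)/2 × 6 = 2349.3
  [7.5→8.5]: (156.5+124.2)/2 × 1 = 140.35
  Sum = 3624.4 ng/mL·h

AUC = 3620 ng/mL·h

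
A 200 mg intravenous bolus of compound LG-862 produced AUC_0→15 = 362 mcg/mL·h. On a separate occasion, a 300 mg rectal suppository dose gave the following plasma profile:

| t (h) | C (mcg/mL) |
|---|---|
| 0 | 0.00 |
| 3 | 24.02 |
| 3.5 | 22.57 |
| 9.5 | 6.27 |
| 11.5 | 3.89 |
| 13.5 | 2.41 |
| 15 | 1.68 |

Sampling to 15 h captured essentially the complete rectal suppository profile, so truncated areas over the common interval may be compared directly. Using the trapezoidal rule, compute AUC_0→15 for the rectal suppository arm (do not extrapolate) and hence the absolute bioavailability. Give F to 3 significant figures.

F = 0.283

Trapezoidal AUC_0→15 (rectal suppository):
  [0→3]: (0.00+24.02)/2 × 3 = 36.03
  [3→3.5]: (24.02+22.57)/2 × 0.5 = 11.6475
  [3.5→9.5]: (22.57+6.27)/2 × 6 = 86.52
  [9.5→11.5]: (6.27+3.89)/2 × 2 = 10.16
  [11.5→13.5]: (3.89+2.41)/2 × 2 = 6.3
  [13.5→15]: (2.41+1.68)/2 × 1.5 = 3.0675
  Sum = 153.725 mcg/mL·h
F = (AUC_ev/D_ev)/(AUC_iv/D_iv) = (153.725/300)/(362/200) = 0.512417/1.81 = 0.2831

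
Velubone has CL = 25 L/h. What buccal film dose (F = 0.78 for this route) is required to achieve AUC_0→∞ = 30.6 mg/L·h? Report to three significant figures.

Dose = CL × AUC_0→∞ / F
     = 25 × 30.6 / 0.78 = 980.769 mg

Dose = 981 mg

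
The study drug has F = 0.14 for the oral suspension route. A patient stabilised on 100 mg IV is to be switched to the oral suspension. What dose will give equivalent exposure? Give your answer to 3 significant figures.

D_oral = 714 mg

For equal systemic exposure: F × D_ev = D_iv
D_ev = D_iv / F = 100 / 0.14 = 714.286 mg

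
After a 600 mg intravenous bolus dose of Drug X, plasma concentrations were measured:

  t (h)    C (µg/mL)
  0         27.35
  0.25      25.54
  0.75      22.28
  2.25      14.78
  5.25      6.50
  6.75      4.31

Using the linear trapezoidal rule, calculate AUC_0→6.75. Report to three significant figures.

Trapezoidal AUC_0→6.75:
  [0→0.25]: (27.35+25.54)/2 × 0.25 = 6.61125
  [0.25→0.75]: (25.54+22.28)/2 × 0.5 = 11.955
  [0.75→2.25]: (22.28+14.78)/2 × 1.5 = 27.795
  [2.25→5.25]: (14.78+6.50)/2 × 3 = 31.92
  [5.25→6.75]: (6.50+4.31)/2 × 1.5 = 8.1075
  Sum = 86.38875 µg/mL·h

AUC = 86.4 µg/mL·h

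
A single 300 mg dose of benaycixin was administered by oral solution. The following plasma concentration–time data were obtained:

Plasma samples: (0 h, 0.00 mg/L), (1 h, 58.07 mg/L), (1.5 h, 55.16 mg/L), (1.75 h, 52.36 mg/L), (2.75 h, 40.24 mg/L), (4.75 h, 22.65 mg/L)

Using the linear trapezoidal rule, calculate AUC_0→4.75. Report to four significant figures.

Trapezoidal AUC_0→4.75:
  [0→1]: (0.00+58.07)/2 × 1 = 29.035
  [1→1.5]: (58.07+55.16)/2 × 0.5 = 28.3075
  [1.5→1.75]: (55.16+52.36)/2 × 0.25 = 13.44
  [1.75→2.75]: (52.36+40.24)/2 × 1 = 46.3
  [2.75→4.75]: (40.24+22.65)/2 × 2 = 62.89
  Sum = 179.9725 mg/L·h

AUC = 180.0 mg/L·h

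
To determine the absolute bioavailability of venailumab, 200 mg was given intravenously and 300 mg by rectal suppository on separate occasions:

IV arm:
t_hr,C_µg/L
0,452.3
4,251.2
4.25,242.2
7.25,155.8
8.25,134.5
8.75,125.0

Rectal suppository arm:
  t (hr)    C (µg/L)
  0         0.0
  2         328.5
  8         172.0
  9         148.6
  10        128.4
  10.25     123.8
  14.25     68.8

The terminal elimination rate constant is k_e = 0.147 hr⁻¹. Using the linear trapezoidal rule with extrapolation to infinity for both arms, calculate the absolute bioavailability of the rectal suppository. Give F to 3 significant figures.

Trapezoidal AUC_0→8.75 (IV):
  [0→4]: (452.3+251.2)/2 × 4 = 1407.0
  [4→4.25]: (251.2+242.2)/2 × 0.25 = 61.675
  [4.25→7.25]: (242.2+155.8)/2 × 3 = 597.0
  [7.25→8.25]: (155.8+134.5)/2 × 1 = 145.15
  [8.25→8.75]: (134.5+125.0)/2 × 0.5 = 64.875
  Sum = 2275.7 µg/L·hr
IV tail: 125.0/0.147 = 850.340; AUC_iv,0→∞ = 2275.7 + 850.340 = 3126.04 µg/L·hr
Trapezoidal AUC_0→14.25 (rectal suppository):
  [0→2]: (0.0+328.5)/2 × 2 = 328.5
  [2→8]: (328.5+172.0)/2 × 6 = 1501.5
  [8→9]: (172.0+148.6)/2 × 1 = 160.3
  [9→10]: (148.6+128.4)/2 × 1 = 138.5
  [10→10.25]: (128.4+123.8)/2 × 0.25 = 31.525
  [10.25→14.25]: (123.8+68.8)/2 × 4 = 385.2
  Sum = 2545.525 µg/L·hr
rectal suppository tail: 68.8/0.147 = 468.027; AUC_ev,0→∞ = 2545.525 + 468.027 = 3013.552 µg/L·hr
F = (AUC_ev/D_ev)/(AUC_iv/D_iv) = (3013.552/300)/(3126.04/200) = 10.0452/15.6302 = 0.6427

F = 0.643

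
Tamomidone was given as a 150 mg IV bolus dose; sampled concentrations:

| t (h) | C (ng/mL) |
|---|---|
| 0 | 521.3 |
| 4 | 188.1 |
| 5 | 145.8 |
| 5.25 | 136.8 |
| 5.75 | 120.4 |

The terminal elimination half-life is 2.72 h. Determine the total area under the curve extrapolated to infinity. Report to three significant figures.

Trapezoidal AUC_0→5.75:
  [0→4]: (521.3+188.1)/2 × 4 = 1418.8
  [4→5]: (188.1+145.8)/2 × 1 = 166.95
  [5→5.25]: (145.8+136.8)/2 × 0.25 = 35.325
  [5.25→5.75]: (136.8+120.4)/2 × 0.5 = 64.3
  Sum = 1685.375 ng/mL·h
k_e = ln2 / t½ = 0.693147 / 2.72 = 0.2548 h^-1
Extrapolated tail: C_last / k_e = 120.4 / 0.2548 = 472.527
AUC_0→∞ = 1685.375 + 472.527 = 2157.902 ng/mL·h

AUC = 2160 ng/mL·h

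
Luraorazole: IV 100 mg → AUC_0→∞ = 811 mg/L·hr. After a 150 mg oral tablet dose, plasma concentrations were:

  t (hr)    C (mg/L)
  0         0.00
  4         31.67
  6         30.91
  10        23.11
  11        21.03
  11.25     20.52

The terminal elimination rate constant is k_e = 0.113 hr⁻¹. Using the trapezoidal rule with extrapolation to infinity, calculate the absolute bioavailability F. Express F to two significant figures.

F = 0.36

Trapezoidal AUC_0→11.25 (oral tablet):
  [0→4]: (0.00+31.67)/2 × 4 = 63.34
  [4→6]: (31.67+30.91)/2 × 2 = 62.58
  [6→10]: (30.91+23.11)/2 × 4 = 108.04
  [10→11]: (23.11+21.03)/2 × 1 = 22.07
  [11→11.25]: (21.03+20.52)/2 × 0.25 = 5.19375
  Sum = 261.22375 mg/L·hr
Tail: C_last/k_e = 20.52/0.113 = 181.593
AUC_0→∞ (oral tablet) = 261.22375 + 181.593 = 442.81675 mg/L·hr
F = (AUC_ev/D_ev)/(AUC_iv/D_iv) = (442.81675/150)/(811/100) = 2.95211/8.11 = 0.3640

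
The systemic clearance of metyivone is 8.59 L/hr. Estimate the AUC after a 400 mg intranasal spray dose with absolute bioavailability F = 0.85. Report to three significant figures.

AUC_0→∞ = F × Dose / CL
        = 0.85 × 400 / 8.59 = 39.5809 mg/L·hr

AUC = 39.6 mg/L·hr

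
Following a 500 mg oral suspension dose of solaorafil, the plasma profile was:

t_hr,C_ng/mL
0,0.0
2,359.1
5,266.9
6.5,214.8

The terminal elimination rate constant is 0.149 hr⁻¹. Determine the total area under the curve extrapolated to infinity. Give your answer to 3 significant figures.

Trapezoidal AUC_0→6.5:
  [0→2]: (0.0+359.1)/2 × 2 = 359.1
  [2→5]: (359.1+266.9)/2 × 3 = 939.0
  [5→6.5]: (266.9+214.8)/2 × 1.5 = 361.275
  Sum = 1659.375 ng/mL·hr
Extrapolated tail: C_last / k_e = 214.8 / 0.149 = 1441.611
AUC_0→∞ = 1659.375 + 1441.611 = 3100.986 ng/mL·hr

AUC = 3100 ng/mL·hr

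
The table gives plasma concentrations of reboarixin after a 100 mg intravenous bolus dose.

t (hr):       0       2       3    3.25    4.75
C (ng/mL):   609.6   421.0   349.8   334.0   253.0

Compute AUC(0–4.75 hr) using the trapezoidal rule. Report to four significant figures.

Trapezoidal AUC_0→4.75:
  [0→2]: (609.6+421.0)/2 × 2 = 1030.6
  [2→3]: (421.0+349.8)/2 × 1 = 385.4
  [3→3.25]: (349.8+334.0)/2 × 0.25 = 85.475
  [3.25→4.75]: (334.0+253.0)/2 × 1.5 = 440.25
  Sum = 1941.725 ng/mL·hr

AUC = 1942 ng/mL·hr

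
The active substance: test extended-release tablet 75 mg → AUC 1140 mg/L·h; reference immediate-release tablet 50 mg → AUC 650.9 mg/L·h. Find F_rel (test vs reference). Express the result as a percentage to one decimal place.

F_rel = 116.8%

F_rel = (AUC_test/D_test) / (AUC_ref/D_ref)
      = (1140/75) / (650.9/50)
      = 15.2 / 13.018 = 1.1676 = 116.76%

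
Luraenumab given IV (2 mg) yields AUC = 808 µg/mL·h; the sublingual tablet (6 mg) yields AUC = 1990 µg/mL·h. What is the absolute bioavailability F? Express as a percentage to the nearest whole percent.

F = 82%

F = (AUC_ev / D_ev) / (AUC_iv / D_iv)
  = (1990/6) / (808/2)
  = 331.667 / 404 = 0.8210
  = 82.10%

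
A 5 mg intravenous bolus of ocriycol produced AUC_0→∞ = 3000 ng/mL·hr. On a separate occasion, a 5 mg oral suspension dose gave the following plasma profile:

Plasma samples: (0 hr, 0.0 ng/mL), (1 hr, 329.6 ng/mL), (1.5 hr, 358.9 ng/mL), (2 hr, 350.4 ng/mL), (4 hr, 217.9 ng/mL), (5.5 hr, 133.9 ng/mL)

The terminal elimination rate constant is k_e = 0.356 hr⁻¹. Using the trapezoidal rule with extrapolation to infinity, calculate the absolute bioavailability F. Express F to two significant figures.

Trapezoidal AUC_0→5.5 (oral suspension):
  [0→1]: (0.0+329.6)/2 × 1 = 164.8
  [1→1.5]: (329.6+358.9)/2 × 0.5 = 172.125
  [1.5→2]: (358.9+350.4)/2 × 0.5 = 177.325
  [2→4]: (350.4+217.9)/2 × 2 = 568.3
  [4→5.5]: (217.9+133.9)/2 × 1.5 = 263.85
  Sum = 1346.4 ng/mL·hr
Tail: C_last/k_e = 133.9/0.356 = 376.124
AUC_0→∞ (oral suspension) = 1346.4 + 376.124 = 1722.524 ng/mL·hr
F = (AUC_ev/D_ev)/(AUC_iv/D_iv) = (1722.524/5)/(3000/5) = 344.5048/600 = 0.5742

F = 0.57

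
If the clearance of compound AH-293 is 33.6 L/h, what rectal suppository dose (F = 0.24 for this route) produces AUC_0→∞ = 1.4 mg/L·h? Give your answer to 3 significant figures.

Dose = CL × AUC_0→∞ / F
     = 33.6 × 1.4 / 0.24 = 196 mg

Dose = 196 mg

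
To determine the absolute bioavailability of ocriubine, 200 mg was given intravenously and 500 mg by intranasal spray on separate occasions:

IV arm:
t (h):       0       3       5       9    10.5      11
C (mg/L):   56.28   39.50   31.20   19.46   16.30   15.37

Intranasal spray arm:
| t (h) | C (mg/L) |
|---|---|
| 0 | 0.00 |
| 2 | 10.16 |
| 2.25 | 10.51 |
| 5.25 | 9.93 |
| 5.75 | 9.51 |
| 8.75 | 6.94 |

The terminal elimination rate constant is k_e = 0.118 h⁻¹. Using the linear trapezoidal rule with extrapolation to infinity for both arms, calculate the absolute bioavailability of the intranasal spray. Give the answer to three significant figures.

Trapezoidal AUC_0→11 (IV):
  [0→3]: (56.28+39.50)/2 × 3 = 143.67
  [3→5]: (39.50+31.20)/2 × 2 = 70.7
  [5→9]: (31.20+19.46)/2 × 4 = 101.32
  [9→10.5]: (19.46+16.30)/2 × 1.5 = 26.82
  [10.5→11]: (16.30+15.37)/2 × 0.5 = 7.9175
  Sum = 350.4275 mg/L·h
IV tail: 15.37/0.118 = 130.254; AUC_iv,0→∞ = 350.4275 + 130.254 = 480.6815 mg/L·h
Trapezoidal AUC_0→8.75 (intranasal spray):
  [0→2]: (0.00+10.16)/2 × 2 = 10.16
  [2→2.25]: (10.16+10.51)/2 × 0.25 = 2.58375
  [2.25→5.25]: (10.51+9.93)/2 × 3 = 30.66
  [5.25→5.75]: (9.93+9.51)/2 × 0.5 = 4.86
  [5.75→8.75]: (9.51+6.94)/2 × 3 = 24.675
  Sum = 72.93875 mg/L·h
intranasal spray tail: 6.94/0.118 = 58.814; AUC_ev,0→∞ = 72.93875 + 58.814 = 131.75275 mg/L·h
F = (AUC_ev/D_ev)/(AUC_iv/D_iv) = (131.75275/500)/(480.6815/200) = 0.2635055/2.4034075 = 0.1096

F = 0.110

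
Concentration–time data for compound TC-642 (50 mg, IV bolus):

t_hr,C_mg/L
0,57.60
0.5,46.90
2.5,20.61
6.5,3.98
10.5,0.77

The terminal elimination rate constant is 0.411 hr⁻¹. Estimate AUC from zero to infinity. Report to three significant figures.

AUC = 154 mg/L·hr

Trapezoidal AUC_0→10.5:
  [0→0.5]: (57.60+46.90)/2 × 0.5 = 26.125
  [0.5→2.5]: (46.90+20.61)/2 × 2 = 67.51
  [2.5→6.5]: (20.61+3.98)/2 × 4 = 49.18
  [6.5→10.5]: (3.98+0.77)/2 × 4 = 9.5
  Sum = 152.315 mg/L·hr
Extrapolated tail: C_last / k_e = 0.77 / 0.411 = 1.873
AUC_0→∞ = 152.315 + 1.873 = 154.188 mg/L·hr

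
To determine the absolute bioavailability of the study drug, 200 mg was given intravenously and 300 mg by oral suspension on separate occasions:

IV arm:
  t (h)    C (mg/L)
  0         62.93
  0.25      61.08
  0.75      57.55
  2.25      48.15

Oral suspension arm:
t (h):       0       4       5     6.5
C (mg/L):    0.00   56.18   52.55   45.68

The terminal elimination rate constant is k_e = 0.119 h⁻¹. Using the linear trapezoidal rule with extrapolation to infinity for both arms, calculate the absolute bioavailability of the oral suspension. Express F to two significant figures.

Trapezoidal AUC_0→2.25 (IV):
  [0→0.25]: (62.93+61.08)/2 × 0.25 = 15.50125
  [0.25→0.75]: (61.08+57.55)/2 × 0.5 = 29.6575
  [0.75→2.25]: (57.55+48.15)/2 × 1.5 = 79.275
  Sum = 124.43375 mg/L·h
IV tail: 48.15/0.119 = 404.622; AUC_iv,0→∞ = 124.43375 + 404.622 = 529.05575 mg/L·h
Trapezoidal AUC_0→6.5 (oral suspension):
  [0→4]: (0.00+56.18)/2 × 4 = 112.36
  [4→5]: (56.18+52.55)/2 × 1 = 54.365
  [5→6.5]: (52.55+45.68)/2 × 1.5 = 73.6725
  Sum = 240.3975 mg/L·h
oral suspension tail: 45.68/0.119 = 383.866; AUC_ev,0→∞ = 240.3975 + 383.866 = 624.2635 mg/L·h
F = (AUC_ev/D_ev)/(AUC_iv/D_iv) = (624.2635/300)/(529.05575/200) = 2.08088/2.64528 = 0.7866

F = 0.79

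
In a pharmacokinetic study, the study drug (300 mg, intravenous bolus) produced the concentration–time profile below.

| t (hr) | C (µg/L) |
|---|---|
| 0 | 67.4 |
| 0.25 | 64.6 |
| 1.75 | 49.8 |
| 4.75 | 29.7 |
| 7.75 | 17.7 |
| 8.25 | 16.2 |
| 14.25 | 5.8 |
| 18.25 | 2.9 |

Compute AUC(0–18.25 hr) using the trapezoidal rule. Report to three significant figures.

Trapezoidal AUC_0→18.25:
  [0→0.25]: (67.4+64.6)/2 × 0.25 = 16.5
  [0.25→1.75]: (64.6+49.8)/2 × 1.5 = 85.8
  [1.75→4.75]: (49.8+29.7)/2 × 3 = 119.25
  [4.75→7.75]: (29.7+17.7)/2 × 3 = 71.1
  [7.75→8.25]: (17.7+16.2)/2 × 0.5 = 8.475
  [8.25→14.25]: (16.2+5.8)/2 × 6 = 66.0
  [14.25→18.25]: (5.8+2.9)/2 × 4 = 17.4
  Sum = 384.525 µg/L·hr

AUC = 385 µg/L·hr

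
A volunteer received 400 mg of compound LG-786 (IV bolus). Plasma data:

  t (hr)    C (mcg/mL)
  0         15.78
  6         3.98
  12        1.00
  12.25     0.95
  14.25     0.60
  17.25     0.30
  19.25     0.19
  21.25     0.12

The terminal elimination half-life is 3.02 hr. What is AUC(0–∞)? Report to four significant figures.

AUC = 78.69 mcg/mL·hr

Trapezoidal AUC_0→21.25:
  [0→6]: (15.78+3.98)/2 × 6 = 59.28
  [6→12]: (3.98+1.00)/2 × 6 = 14.94
  [12→12.25]: (1.00+0.95)/2 × 0.25 = 0.24375
  [12.25→14.25]: (0.95+0.60)/2 × 2 = 1.55
  [14.25→17.25]: (0.60+0.30)/2 × 3 = 1.35
  [17.25→19.25]: (0.30+0.19)/2 × 2 = 0.49
  [19.25→21.25]: (0.19+0.12)/2 × 2 = 0.31
  Sum = 78.16375 mcg/mL·hr
k_e = ln2 / t½ = 0.693147 / 3.02 = 0.2295 hr^-1
Extrapolated tail: C_last / k_e = 0.12 / 0.2295 = 0.523
AUC_0→∞ = 78.16375 + 0.523 = 78.68675 mcg/mL·hr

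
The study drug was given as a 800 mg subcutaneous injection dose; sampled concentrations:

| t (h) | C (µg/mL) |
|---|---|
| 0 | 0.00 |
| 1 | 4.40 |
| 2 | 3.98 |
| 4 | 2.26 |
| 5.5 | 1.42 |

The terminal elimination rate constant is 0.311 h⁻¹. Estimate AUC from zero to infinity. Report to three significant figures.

AUC = 20.0 µg/mL·h

Trapezoidal AUC_0→5.5:
  [0→1]: (0.00+4.40)/2 × 1 = 2.2
  [1→2]: (4.40+3.98)/2 × 1 = 4.19
  [2→4]: (3.98+2.26)/2 × 2 = 6.24
  [4→5.5]: (2.26+1.42)/2 × 1.5 = 2.76
  Sum = 15.39 µg/mL·h
Extrapolated tail: C_last / k_e = 1.42 / 0.311 = 4.566
AUC_0→∞ = 15.39 + 4.566 = 19.956 µg/mL·h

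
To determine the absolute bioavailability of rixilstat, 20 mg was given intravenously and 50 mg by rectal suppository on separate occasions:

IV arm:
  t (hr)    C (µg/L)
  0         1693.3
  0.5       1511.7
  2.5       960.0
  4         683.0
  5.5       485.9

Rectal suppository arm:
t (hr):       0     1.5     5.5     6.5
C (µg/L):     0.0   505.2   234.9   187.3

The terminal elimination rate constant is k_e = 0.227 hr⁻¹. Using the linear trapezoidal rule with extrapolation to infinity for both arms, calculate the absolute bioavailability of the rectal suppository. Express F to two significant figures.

Trapezoidal AUC_0→5.5 (IV):
  [0→0.5]: (1693.3+1511.7)/2 × 0.5 = 801.25
  [0.5→2.5]: (1511.7+960.0)/2 × 2 = 2471.7
  [2.5→4]: (960.0+683.0)/2 × 1.5 = 1232.25
  [4→5.5]: (683.0+485.9)/2 × 1.5 = 876.675
  Sum = 5381.875 µg/L·hr
IV tail: 485.9/0.227 = 2140.529; AUC_iv,0→∞ = 5381.875 + 2140.529 = 7522.404 µg/L·hr
Trapezoidal AUC_0→6.5 (rectal suppository):
  [0→1.5]: (0.0+505.2)/2 × 1.5 = 378.9
  [1.5→5.5]: (505.2+234.9)/2 × 4 = 1480.2
  [5.5→6.5]: (234.9+187.3)/2 × 1 = 211.1
  Sum = 2070.2 µg/L·hr
rectal suppository tail: 187.3/0.227 = 825.110; AUC_ev,0→∞ = 2070.2 + 825.110 = 2895.31 µg/L·hr
F = (AUC_ev/D_ev)/(AUC_iv/D_iv) = (2895.31/50)/(7522.404/20) = 57.9062/376.1202 = 0.1540

F = 0.15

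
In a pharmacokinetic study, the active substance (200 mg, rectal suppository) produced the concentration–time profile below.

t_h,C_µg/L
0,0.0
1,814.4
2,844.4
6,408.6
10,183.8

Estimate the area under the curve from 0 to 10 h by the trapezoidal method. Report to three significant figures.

Trapezoidal AUC_0→10:
  [0→1]: (0.0+814.4)/2 × 1 = 407.2
  [1→2]: (814.4+844.4)/2 × 1 = 829.4
  [2→6]: (844.4+408.6)/2 × 4 = 2506.0
  [6→10]: (408.6+183.8)/2 × 4 = 1184.8
  Sum = 4927.4 µg/L·h

AUC = 4930 µg/L·h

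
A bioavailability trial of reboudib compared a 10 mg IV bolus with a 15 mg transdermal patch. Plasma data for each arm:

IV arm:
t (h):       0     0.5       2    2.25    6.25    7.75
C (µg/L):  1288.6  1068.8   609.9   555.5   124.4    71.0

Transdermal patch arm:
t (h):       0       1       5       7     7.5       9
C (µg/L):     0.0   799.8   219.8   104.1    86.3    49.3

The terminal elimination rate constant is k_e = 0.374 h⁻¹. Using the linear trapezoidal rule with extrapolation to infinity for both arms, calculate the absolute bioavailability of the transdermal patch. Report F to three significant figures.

F = 0.550

Trapezoidal AUC_0→7.75 (IV):
  [0→0.5]: (1288.6+1068.8)/2 × 0.5 = 589.35
  [0.5→2]: (1068.8+609.9)/2 × 1.5 = 1259.025
  [2→2.25]: (609.9+555.5)/2 × 0.25 = 145.675
  [2.25→6.25]: (555.5+124.4)/2 × 4 = 1359.8
  [6.25→7.75]: (124.4+71.0)/2 × 1.5 = 146.55
  Sum = 3500.4 µg/L·h
IV tail: 71.0/0.374 = 189.840; AUC_iv,0→∞ = 3500.4 + 189.840 = 3690.24 µg/L·h
Trapezoidal AUC_0→9 (transdermal patch):
  [0→1]: (0.0+799.8)/2 × 1 = 399.9
  [1→5]: (799.8+219.8)/2 × 4 = 2039.2
  [5→7]: (219.8+104.1)/2 × 2 = 323.9
  [7→7.5]: (104.1+86.3)/2 × 0.5 = 47.6
  [7.5→9]: (86.3+49.3)/2 × 1.5 = 101.7
  Sum = 2912.3 µg/L·h
transdermal patch tail: 49.3/0.374 = 131.818; AUC_ev,0→∞ = 2912.3 + 131.818 = 3044.118 µg/L·h
F = (AUC_ev/D_ev)/(AUC_iv/D_iv) = (3044.118/15)/(3690.24/10) = 202.9412/369.024 = 0.5499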